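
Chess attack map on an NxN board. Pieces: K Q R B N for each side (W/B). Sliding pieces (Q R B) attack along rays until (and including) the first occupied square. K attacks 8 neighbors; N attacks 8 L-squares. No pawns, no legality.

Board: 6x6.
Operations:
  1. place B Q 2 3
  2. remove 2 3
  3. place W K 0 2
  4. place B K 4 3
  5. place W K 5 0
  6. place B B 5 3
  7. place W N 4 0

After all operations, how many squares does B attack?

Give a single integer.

Op 1: place BQ@(2,3)
Op 2: remove (2,3)
Op 3: place WK@(0,2)
Op 4: place BK@(4,3)
Op 5: place WK@(5,0)
Op 6: place BB@(5,3)
Op 7: place WN@(4,0)
Per-piece attacks for B:
  BK@(4,3): attacks (4,4) (4,2) (5,3) (3,3) (5,4) (5,2) (3,4) (3,2)
  BB@(5,3): attacks (4,4) (3,5) (4,2) (3,1) (2,0)
Union (11 distinct): (2,0) (3,1) (3,2) (3,3) (3,4) (3,5) (4,2) (4,4) (5,2) (5,3) (5,4)

Answer: 11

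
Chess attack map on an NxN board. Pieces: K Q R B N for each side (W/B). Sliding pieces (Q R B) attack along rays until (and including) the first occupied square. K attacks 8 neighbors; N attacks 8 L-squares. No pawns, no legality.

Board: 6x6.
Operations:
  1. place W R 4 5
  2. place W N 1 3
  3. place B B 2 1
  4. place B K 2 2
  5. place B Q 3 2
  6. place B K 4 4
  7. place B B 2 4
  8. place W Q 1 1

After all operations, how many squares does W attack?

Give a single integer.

Answer: 17

Derivation:
Op 1: place WR@(4,5)
Op 2: place WN@(1,3)
Op 3: place BB@(2,1)
Op 4: place BK@(2,2)
Op 5: place BQ@(3,2)
Op 6: place BK@(4,4)
Op 7: place BB@(2,4)
Op 8: place WQ@(1,1)
Per-piece attacks for W:
  WQ@(1,1): attacks (1,2) (1,3) (1,0) (2,1) (0,1) (2,2) (2,0) (0,2) (0,0) [ray(0,1) blocked at (1,3); ray(1,0) blocked at (2,1); ray(1,1) blocked at (2,2)]
  WN@(1,3): attacks (2,5) (3,4) (0,5) (2,1) (3,2) (0,1)
  WR@(4,5): attacks (4,4) (5,5) (3,5) (2,5) (1,5) (0,5) [ray(0,-1) blocked at (4,4)]
Union (17 distinct): (0,0) (0,1) (0,2) (0,5) (1,0) (1,2) (1,3) (1,5) (2,0) (2,1) (2,2) (2,5) (3,2) (3,4) (3,5) (4,4) (5,5)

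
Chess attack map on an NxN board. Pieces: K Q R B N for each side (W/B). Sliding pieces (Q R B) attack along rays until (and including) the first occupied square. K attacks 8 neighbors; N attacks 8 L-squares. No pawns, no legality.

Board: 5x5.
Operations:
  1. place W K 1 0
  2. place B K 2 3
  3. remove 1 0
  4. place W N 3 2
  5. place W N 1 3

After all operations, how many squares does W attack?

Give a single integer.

Op 1: place WK@(1,0)
Op 2: place BK@(2,3)
Op 3: remove (1,0)
Op 4: place WN@(3,2)
Op 5: place WN@(1,3)
Per-piece attacks for W:
  WN@(1,3): attacks (3,4) (2,1) (3,2) (0,1)
  WN@(3,2): attacks (4,4) (2,4) (1,3) (4,0) (2,0) (1,1)
Union (10 distinct): (0,1) (1,1) (1,3) (2,0) (2,1) (2,4) (3,2) (3,4) (4,0) (4,4)

Answer: 10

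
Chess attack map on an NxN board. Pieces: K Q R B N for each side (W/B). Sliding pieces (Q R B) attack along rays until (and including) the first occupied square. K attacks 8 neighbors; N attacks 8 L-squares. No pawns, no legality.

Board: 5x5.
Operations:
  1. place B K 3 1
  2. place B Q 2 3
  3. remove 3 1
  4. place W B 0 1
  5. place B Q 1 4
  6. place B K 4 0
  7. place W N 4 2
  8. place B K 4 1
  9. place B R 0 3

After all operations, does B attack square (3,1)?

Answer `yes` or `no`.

Answer: yes

Derivation:
Op 1: place BK@(3,1)
Op 2: place BQ@(2,3)
Op 3: remove (3,1)
Op 4: place WB@(0,1)
Op 5: place BQ@(1,4)
Op 6: place BK@(4,0)
Op 7: place WN@(4,2)
Op 8: place BK@(4,1)
Op 9: place BR@(0,3)
Per-piece attacks for B:
  BR@(0,3): attacks (0,4) (0,2) (0,1) (1,3) (2,3) [ray(0,-1) blocked at (0,1); ray(1,0) blocked at (2,3)]
  BQ@(1,4): attacks (1,3) (1,2) (1,1) (1,0) (2,4) (3,4) (4,4) (0,4) (2,3) (0,3) [ray(1,-1) blocked at (2,3); ray(-1,-1) blocked at (0,3)]
  BQ@(2,3): attacks (2,4) (2,2) (2,1) (2,0) (3,3) (4,3) (1,3) (0,3) (3,4) (3,2) (4,1) (1,4) (1,2) (0,1) [ray(-1,0) blocked at (0,3); ray(1,-1) blocked at (4,1); ray(-1,1) blocked at (1,4); ray(-1,-1) blocked at (0,1)]
  BK@(4,0): attacks (4,1) (3,0) (3,1)
  BK@(4,1): attacks (4,2) (4,0) (3,1) (3,2) (3,0)
B attacks (3,1): yes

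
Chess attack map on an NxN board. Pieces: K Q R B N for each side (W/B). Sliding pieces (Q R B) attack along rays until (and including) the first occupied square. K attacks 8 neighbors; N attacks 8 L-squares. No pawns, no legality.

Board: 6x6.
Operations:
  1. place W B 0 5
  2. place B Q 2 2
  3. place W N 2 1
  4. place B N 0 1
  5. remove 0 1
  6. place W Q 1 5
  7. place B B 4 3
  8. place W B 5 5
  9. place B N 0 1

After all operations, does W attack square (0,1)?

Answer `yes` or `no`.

Op 1: place WB@(0,5)
Op 2: place BQ@(2,2)
Op 3: place WN@(2,1)
Op 4: place BN@(0,1)
Op 5: remove (0,1)
Op 6: place WQ@(1,5)
Op 7: place BB@(4,3)
Op 8: place WB@(5,5)
Op 9: place BN@(0,1)
Per-piece attacks for W:
  WB@(0,5): attacks (1,4) (2,3) (3,2) (4,1) (5,0)
  WQ@(1,5): attacks (1,4) (1,3) (1,2) (1,1) (1,0) (2,5) (3,5) (4,5) (5,5) (0,5) (2,4) (3,3) (4,2) (5,1) (0,4) [ray(1,0) blocked at (5,5); ray(-1,0) blocked at (0,5)]
  WN@(2,1): attacks (3,3) (4,2) (1,3) (0,2) (4,0) (0,0)
  WB@(5,5): attacks (4,4) (3,3) (2,2) [ray(-1,-1) blocked at (2,2)]
W attacks (0,1): no

Answer: no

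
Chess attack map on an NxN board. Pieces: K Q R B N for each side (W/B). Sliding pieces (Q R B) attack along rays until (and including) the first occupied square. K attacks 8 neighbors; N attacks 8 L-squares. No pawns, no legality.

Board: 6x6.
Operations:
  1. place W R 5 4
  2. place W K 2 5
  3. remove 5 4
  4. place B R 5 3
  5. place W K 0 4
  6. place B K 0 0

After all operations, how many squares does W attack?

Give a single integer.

Op 1: place WR@(5,4)
Op 2: place WK@(2,5)
Op 3: remove (5,4)
Op 4: place BR@(5,3)
Op 5: place WK@(0,4)
Op 6: place BK@(0,0)
Per-piece attacks for W:
  WK@(0,4): attacks (0,5) (0,3) (1,4) (1,5) (1,3)
  WK@(2,5): attacks (2,4) (3,5) (1,5) (3,4) (1,4)
Union (8 distinct): (0,3) (0,5) (1,3) (1,4) (1,5) (2,4) (3,4) (3,5)

Answer: 8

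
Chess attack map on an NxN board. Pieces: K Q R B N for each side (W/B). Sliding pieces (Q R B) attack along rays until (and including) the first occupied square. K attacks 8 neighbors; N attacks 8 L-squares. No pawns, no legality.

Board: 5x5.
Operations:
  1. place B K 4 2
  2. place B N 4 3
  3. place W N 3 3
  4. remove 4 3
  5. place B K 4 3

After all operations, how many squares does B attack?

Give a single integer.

Answer: 8

Derivation:
Op 1: place BK@(4,2)
Op 2: place BN@(4,3)
Op 3: place WN@(3,3)
Op 4: remove (4,3)
Op 5: place BK@(4,3)
Per-piece attacks for B:
  BK@(4,2): attacks (4,3) (4,1) (3,2) (3,3) (3,1)
  BK@(4,3): attacks (4,4) (4,2) (3,3) (3,4) (3,2)
Union (8 distinct): (3,1) (3,2) (3,3) (3,4) (4,1) (4,2) (4,3) (4,4)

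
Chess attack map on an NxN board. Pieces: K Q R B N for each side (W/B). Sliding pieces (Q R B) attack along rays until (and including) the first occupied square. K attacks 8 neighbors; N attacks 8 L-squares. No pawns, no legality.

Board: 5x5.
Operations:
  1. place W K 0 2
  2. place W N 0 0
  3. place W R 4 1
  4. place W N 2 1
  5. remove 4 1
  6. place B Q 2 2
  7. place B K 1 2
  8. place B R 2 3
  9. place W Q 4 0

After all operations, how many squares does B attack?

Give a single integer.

Op 1: place WK@(0,2)
Op 2: place WN@(0,0)
Op 3: place WR@(4,1)
Op 4: place WN@(2,1)
Op 5: remove (4,1)
Op 6: place BQ@(2,2)
Op 7: place BK@(1,2)
Op 8: place BR@(2,3)
Op 9: place WQ@(4,0)
Per-piece attacks for B:
  BK@(1,2): attacks (1,3) (1,1) (2,2) (0,2) (2,3) (2,1) (0,3) (0,1)
  BQ@(2,2): attacks (2,3) (2,1) (3,2) (4,2) (1,2) (3,3) (4,4) (3,1) (4,0) (1,3) (0,4) (1,1) (0,0) [ray(0,1) blocked at (2,3); ray(0,-1) blocked at (2,1); ray(-1,0) blocked at (1,2); ray(1,-1) blocked at (4,0); ray(-1,-1) blocked at (0,0)]
  BR@(2,3): attacks (2,4) (2,2) (3,3) (4,3) (1,3) (0,3) [ray(0,-1) blocked at (2,2)]
Union (19 distinct): (0,0) (0,1) (0,2) (0,3) (0,4) (1,1) (1,2) (1,3) (2,1) (2,2) (2,3) (2,4) (3,1) (3,2) (3,3) (4,0) (4,2) (4,3) (4,4)

Answer: 19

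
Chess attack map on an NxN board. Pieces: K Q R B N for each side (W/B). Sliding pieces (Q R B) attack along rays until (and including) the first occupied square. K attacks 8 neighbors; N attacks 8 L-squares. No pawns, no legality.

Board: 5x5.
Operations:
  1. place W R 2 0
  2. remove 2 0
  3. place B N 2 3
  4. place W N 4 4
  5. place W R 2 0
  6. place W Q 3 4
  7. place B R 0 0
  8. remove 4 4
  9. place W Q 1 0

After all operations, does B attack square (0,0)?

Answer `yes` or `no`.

Op 1: place WR@(2,0)
Op 2: remove (2,0)
Op 3: place BN@(2,3)
Op 4: place WN@(4,4)
Op 5: place WR@(2,0)
Op 6: place WQ@(3,4)
Op 7: place BR@(0,0)
Op 8: remove (4,4)
Op 9: place WQ@(1,0)
Per-piece attacks for B:
  BR@(0,0): attacks (0,1) (0,2) (0,3) (0,4) (1,0) [ray(1,0) blocked at (1,0)]
  BN@(2,3): attacks (4,4) (0,4) (3,1) (4,2) (1,1) (0,2)
B attacks (0,0): no

Answer: no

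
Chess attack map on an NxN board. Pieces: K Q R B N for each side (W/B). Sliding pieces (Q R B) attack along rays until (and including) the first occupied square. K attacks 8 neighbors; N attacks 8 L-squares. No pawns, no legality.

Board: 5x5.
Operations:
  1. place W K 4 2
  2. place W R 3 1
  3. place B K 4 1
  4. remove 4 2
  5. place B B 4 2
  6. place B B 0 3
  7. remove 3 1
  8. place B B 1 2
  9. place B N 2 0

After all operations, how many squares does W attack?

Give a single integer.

Answer: 0

Derivation:
Op 1: place WK@(4,2)
Op 2: place WR@(3,1)
Op 3: place BK@(4,1)
Op 4: remove (4,2)
Op 5: place BB@(4,2)
Op 6: place BB@(0,3)
Op 7: remove (3,1)
Op 8: place BB@(1,2)
Op 9: place BN@(2,0)
Per-piece attacks for W:
Union (0 distinct): (none)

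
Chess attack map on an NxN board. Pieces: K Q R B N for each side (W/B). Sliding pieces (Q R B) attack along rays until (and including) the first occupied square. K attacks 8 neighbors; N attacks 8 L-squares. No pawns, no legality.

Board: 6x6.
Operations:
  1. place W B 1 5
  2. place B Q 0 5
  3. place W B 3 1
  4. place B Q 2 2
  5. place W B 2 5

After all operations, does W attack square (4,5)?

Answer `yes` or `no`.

Op 1: place WB@(1,5)
Op 2: place BQ@(0,5)
Op 3: place WB@(3,1)
Op 4: place BQ@(2,2)
Op 5: place WB@(2,5)
Per-piece attacks for W:
  WB@(1,5): attacks (2,4) (3,3) (4,2) (5,1) (0,4)
  WB@(2,5): attacks (3,4) (4,3) (5,2) (1,4) (0,3)
  WB@(3,1): attacks (4,2) (5,3) (4,0) (2,2) (2,0) [ray(-1,1) blocked at (2,2)]
W attacks (4,5): no

Answer: no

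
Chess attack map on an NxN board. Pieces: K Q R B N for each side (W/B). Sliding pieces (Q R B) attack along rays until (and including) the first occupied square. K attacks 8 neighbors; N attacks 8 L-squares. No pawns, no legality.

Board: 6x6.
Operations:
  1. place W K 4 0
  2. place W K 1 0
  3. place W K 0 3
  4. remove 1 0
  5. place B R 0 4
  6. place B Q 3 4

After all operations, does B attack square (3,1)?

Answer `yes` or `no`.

Op 1: place WK@(4,0)
Op 2: place WK@(1,0)
Op 3: place WK@(0,3)
Op 4: remove (1,0)
Op 5: place BR@(0,4)
Op 6: place BQ@(3,4)
Per-piece attacks for B:
  BR@(0,4): attacks (0,5) (0,3) (1,4) (2,4) (3,4) [ray(0,-1) blocked at (0,3); ray(1,0) blocked at (3,4)]
  BQ@(3,4): attacks (3,5) (3,3) (3,2) (3,1) (3,0) (4,4) (5,4) (2,4) (1,4) (0,4) (4,5) (4,3) (5,2) (2,5) (2,3) (1,2) (0,1) [ray(-1,0) blocked at (0,4)]
B attacks (3,1): yes

Answer: yes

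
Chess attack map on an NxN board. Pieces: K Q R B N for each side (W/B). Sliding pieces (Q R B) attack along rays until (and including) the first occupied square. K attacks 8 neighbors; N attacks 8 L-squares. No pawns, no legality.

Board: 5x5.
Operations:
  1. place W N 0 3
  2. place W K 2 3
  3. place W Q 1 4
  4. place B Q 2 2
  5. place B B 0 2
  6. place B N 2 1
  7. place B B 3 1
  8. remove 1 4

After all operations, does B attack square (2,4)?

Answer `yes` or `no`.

Op 1: place WN@(0,3)
Op 2: place WK@(2,3)
Op 3: place WQ@(1,4)
Op 4: place BQ@(2,2)
Op 5: place BB@(0,2)
Op 6: place BN@(2,1)
Op 7: place BB@(3,1)
Op 8: remove (1,4)
Per-piece attacks for B:
  BB@(0,2): attacks (1,3) (2,4) (1,1) (2,0)
  BN@(2,1): attacks (3,3) (4,2) (1,3) (0,2) (4,0) (0,0)
  BQ@(2,2): attacks (2,3) (2,1) (3,2) (4,2) (1,2) (0,2) (3,3) (4,4) (3,1) (1,3) (0,4) (1,1) (0,0) [ray(0,1) blocked at (2,3); ray(0,-1) blocked at (2,1); ray(-1,0) blocked at (0,2); ray(1,-1) blocked at (3,1)]
  BB@(3,1): attacks (4,2) (4,0) (2,2) (2,0) [ray(-1,1) blocked at (2,2)]
B attacks (2,4): yes

Answer: yes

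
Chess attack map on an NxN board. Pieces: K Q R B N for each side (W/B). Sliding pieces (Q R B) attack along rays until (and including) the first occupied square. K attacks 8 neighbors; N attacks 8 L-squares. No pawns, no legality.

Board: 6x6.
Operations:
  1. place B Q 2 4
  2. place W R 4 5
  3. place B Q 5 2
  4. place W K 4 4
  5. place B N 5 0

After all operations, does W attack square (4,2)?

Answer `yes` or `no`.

Answer: no

Derivation:
Op 1: place BQ@(2,4)
Op 2: place WR@(4,5)
Op 3: place BQ@(5,2)
Op 4: place WK@(4,4)
Op 5: place BN@(5,0)
Per-piece attacks for W:
  WK@(4,4): attacks (4,5) (4,3) (5,4) (3,4) (5,5) (5,3) (3,5) (3,3)
  WR@(4,5): attacks (4,4) (5,5) (3,5) (2,5) (1,5) (0,5) [ray(0,-1) blocked at (4,4)]
W attacks (4,2): no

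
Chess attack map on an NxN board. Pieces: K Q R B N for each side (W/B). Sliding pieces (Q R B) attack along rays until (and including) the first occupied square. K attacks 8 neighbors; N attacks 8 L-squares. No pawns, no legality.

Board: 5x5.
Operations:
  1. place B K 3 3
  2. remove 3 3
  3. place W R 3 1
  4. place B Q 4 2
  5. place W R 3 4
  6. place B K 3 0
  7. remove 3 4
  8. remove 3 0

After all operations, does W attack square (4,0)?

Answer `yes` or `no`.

Op 1: place BK@(3,3)
Op 2: remove (3,3)
Op 3: place WR@(3,1)
Op 4: place BQ@(4,2)
Op 5: place WR@(3,4)
Op 6: place BK@(3,0)
Op 7: remove (3,4)
Op 8: remove (3,0)
Per-piece attacks for W:
  WR@(3,1): attacks (3,2) (3,3) (3,4) (3,0) (4,1) (2,1) (1,1) (0,1)
W attacks (4,0): no

Answer: no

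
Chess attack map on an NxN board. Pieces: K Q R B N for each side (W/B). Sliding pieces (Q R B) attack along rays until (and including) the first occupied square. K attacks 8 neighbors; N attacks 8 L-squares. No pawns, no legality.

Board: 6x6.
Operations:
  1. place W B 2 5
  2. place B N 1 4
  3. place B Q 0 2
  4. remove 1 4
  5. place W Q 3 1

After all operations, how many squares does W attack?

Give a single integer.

Op 1: place WB@(2,5)
Op 2: place BN@(1,4)
Op 3: place BQ@(0,2)
Op 4: remove (1,4)
Op 5: place WQ@(3,1)
Per-piece attacks for W:
  WB@(2,5): attacks (3,4) (4,3) (5,2) (1,4) (0,3)
  WQ@(3,1): attacks (3,2) (3,3) (3,4) (3,5) (3,0) (4,1) (5,1) (2,1) (1,1) (0,1) (4,2) (5,3) (4,0) (2,2) (1,3) (0,4) (2,0)
Union (21 distinct): (0,1) (0,3) (0,4) (1,1) (1,3) (1,4) (2,0) (2,1) (2,2) (3,0) (3,2) (3,3) (3,4) (3,5) (4,0) (4,1) (4,2) (4,3) (5,1) (5,2) (5,3)

Answer: 21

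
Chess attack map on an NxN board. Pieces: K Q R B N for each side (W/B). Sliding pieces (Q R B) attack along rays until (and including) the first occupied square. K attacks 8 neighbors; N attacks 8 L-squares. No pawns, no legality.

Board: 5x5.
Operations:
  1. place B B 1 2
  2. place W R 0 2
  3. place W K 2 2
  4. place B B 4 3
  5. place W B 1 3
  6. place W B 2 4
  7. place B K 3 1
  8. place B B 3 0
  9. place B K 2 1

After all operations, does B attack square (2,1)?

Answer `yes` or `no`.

Answer: yes

Derivation:
Op 1: place BB@(1,2)
Op 2: place WR@(0,2)
Op 3: place WK@(2,2)
Op 4: place BB@(4,3)
Op 5: place WB@(1,3)
Op 6: place WB@(2,4)
Op 7: place BK@(3,1)
Op 8: place BB@(3,0)
Op 9: place BK@(2,1)
Per-piece attacks for B:
  BB@(1,2): attacks (2,3) (3,4) (2,1) (0,3) (0,1) [ray(1,-1) blocked at (2,1)]
  BK@(2,1): attacks (2,2) (2,0) (3,1) (1,1) (3,2) (3,0) (1,2) (1,0)
  BB@(3,0): attacks (4,1) (2,1) [ray(-1,1) blocked at (2,1)]
  BK@(3,1): attacks (3,2) (3,0) (4,1) (2,1) (4,2) (4,0) (2,2) (2,0)
  BB@(4,3): attacks (3,4) (3,2) (2,1) [ray(-1,-1) blocked at (2,1)]
B attacks (2,1): yes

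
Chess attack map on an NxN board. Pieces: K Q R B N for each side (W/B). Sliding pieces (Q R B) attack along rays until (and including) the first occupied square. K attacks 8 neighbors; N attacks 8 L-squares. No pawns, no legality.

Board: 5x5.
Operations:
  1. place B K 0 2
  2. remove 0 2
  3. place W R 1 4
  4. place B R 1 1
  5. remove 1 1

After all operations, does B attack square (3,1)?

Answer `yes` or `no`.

Op 1: place BK@(0,2)
Op 2: remove (0,2)
Op 3: place WR@(1,4)
Op 4: place BR@(1,1)
Op 5: remove (1,1)
Per-piece attacks for B:
B attacks (3,1): no

Answer: no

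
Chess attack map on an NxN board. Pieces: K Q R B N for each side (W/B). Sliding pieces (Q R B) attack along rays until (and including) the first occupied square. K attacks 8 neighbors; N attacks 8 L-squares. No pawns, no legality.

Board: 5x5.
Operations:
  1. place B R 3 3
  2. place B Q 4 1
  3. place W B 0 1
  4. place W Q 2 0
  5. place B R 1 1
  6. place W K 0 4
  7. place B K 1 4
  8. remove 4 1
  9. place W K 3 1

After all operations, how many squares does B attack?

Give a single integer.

Op 1: place BR@(3,3)
Op 2: place BQ@(4,1)
Op 3: place WB@(0,1)
Op 4: place WQ@(2,0)
Op 5: place BR@(1,1)
Op 6: place WK@(0,4)
Op 7: place BK@(1,4)
Op 8: remove (4,1)
Op 9: place WK@(3,1)
Per-piece attacks for B:
  BR@(1,1): attacks (1,2) (1,3) (1,4) (1,0) (2,1) (3,1) (0,1) [ray(0,1) blocked at (1,4); ray(1,0) blocked at (3,1); ray(-1,0) blocked at (0,1)]
  BK@(1,4): attacks (1,3) (2,4) (0,4) (2,3) (0,3)
  BR@(3,3): attacks (3,4) (3,2) (3,1) (4,3) (2,3) (1,3) (0,3) [ray(0,-1) blocked at (3,1)]
Union (14 distinct): (0,1) (0,3) (0,4) (1,0) (1,2) (1,3) (1,4) (2,1) (2,3) (2,4) (3,1) (3,2) (3,4) (4,3)

Answer: 14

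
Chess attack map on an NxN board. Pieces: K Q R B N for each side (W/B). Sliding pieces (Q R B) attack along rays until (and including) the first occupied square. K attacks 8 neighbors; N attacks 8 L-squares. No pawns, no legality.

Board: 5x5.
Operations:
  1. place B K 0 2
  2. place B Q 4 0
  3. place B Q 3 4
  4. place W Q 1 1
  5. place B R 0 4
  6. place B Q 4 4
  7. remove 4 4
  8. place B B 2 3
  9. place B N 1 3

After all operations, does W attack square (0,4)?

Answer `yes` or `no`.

Op 1: place BK@(0,2)
Op 2: place BQ@(4,0)
Op 3: place BQ@(3,4)
Op 4: place WQ@(1,1)
Op 5: place BR@(0,4)
Op 6: place BQ@(4,4)
Op 7: remove (4,4)
Op 8: place BB@(2,3)
Op 9: place BN@(1,3)
Per-piece attacks for W:
  WQ@(1,1): attacks (1,2) (1,3) (1,0) (2,1) (3,1) (4,1) (0,1) (2,2) (3,3) (4,4) (2,0) (0,2) (0,0) [ray(0,1) blocked at (1,3); ray(-1,1) blocked at (0,2)]
W attacks (0,4): no

Answer: no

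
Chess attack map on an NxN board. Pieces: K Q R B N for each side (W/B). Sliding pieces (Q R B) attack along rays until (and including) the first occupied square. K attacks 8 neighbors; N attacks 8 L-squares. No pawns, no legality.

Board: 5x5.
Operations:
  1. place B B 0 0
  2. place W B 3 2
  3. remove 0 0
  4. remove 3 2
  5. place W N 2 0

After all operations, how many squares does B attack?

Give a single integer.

Answer: 0

Derivation:
Op 1: place BB@(0,0)
Op 2: place WB@(3,2)
Op 3: remove (0,0)
Op 4: remove (3,2)
Op 5: place WN@(2,0)
Per-piece attacks for B:
Union (0 distinct): (none)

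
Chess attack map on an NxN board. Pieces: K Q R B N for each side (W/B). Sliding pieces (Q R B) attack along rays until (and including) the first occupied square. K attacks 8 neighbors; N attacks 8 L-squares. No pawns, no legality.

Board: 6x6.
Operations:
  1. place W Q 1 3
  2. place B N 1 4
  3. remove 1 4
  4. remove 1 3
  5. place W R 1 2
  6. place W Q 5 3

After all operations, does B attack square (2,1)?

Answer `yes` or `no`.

Answer: no

Derivation:
Op 1: place WQ@(1,3)
Op 2: place BN@(1,4)
Op 3: remove (1,4)
Op 4: remove (1,3)
Op 5: place WR@(1,2)
Op 6: place WQ@(5,3)
Per-piece attacks for B:
B attacks (2,1): no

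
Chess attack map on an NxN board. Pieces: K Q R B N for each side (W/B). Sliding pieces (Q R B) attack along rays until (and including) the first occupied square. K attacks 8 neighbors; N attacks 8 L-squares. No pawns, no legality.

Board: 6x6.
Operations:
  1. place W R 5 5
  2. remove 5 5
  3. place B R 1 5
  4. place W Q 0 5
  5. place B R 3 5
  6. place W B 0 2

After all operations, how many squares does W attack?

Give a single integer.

Answer: 14

Derivation:
Op 1: place WR@(5,5)
Op 2: remove (5,5)
Op 3: place BR@(1,5)
Op 4: place WQ@(0,5)
Op 5: place BR@(3,5)
Op 6: place WB@(0,2)
Per-piece attacks for W:
  WB@(0,2): attacks (1,3) (2,4) (3,5) (1,1) (2,0) [ray(1,1) blocked at (3,5)]
  WQ@(0,5): attacks (0,4) (0,3) (0,2) (1,5) (1,4) (2,3) (3,2) (4,1) (5,0) [ray(0,-1) blocked at (0,2); ray(1,0) blocked at (1,5)]
Union (14 distinct): (0,2) (0,3) (0,4) (1,1) (1,3) (1,4) (1,5) (2,0) (2,3) (2,4) (3,2) (3,5) (4,1) (5,0)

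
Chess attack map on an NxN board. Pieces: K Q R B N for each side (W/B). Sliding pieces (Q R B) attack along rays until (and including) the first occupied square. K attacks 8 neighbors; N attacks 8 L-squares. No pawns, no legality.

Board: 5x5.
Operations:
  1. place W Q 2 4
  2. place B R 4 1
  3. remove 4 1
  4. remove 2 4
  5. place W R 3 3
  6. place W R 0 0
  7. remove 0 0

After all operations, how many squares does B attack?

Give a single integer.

Answer: 0

Derivation:
Op 1: place WQ@(2,4)
Op 2: place BR@(4,1)
Op 3: remove (4,1)
Op 4: remove (2,4)
Op 5: place WR@(3,3)
Op 6: place WR@(0,0)
Op 7: remove (0,0)
Per-piece attacks for B:
Union (0 distinct): (none)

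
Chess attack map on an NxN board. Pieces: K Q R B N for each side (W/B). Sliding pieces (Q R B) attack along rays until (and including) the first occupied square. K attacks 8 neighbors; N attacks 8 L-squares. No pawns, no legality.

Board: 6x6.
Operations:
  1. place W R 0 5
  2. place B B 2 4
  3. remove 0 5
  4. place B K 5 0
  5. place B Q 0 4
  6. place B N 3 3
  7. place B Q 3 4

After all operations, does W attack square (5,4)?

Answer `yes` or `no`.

Answer: no

Derivation:
Op 1: place WR@(0,5)
Op 2: place BB@(2,4)
Op 3: remove (0,5)
Op 4: place BK@(5,0)
Op 5: place BQ@(0,4)
Op 6: place BN@(3,3)
Op 7: place BQ@(3,4)
Per-piece attacks for W:
W attacks (5,4): no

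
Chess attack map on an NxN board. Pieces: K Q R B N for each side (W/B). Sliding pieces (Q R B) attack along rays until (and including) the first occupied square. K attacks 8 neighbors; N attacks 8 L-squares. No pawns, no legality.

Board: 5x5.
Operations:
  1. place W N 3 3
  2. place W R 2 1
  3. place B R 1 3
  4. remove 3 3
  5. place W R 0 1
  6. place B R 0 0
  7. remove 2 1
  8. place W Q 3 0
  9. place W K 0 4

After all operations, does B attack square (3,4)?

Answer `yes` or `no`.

Op 1: place WN@(3,3)
Op 2: place WR@(2,1)
Op 3: place BR@(1,3)
Op 4: remove (3,3)
Op 5: place WR@(0,1)
Op 6: place BR@(0,0)
Op 7: remove (2,1)
Op 8: place WQ@(3,0)
Op 9: place WK@(0,4)
Per-piece attacks for B:
  BR@(0,0): attacks (0,1) (1,0) (2,0) (3,0) [ray(0,1) blocked at (0,1); ray(1,0) blocked at (3,0)]
  BR@(1,3): attacks (1,4) (1,2) (1,1) (1,0) (2,3) (3,3) (4,3) (0,3)
B attacks (3,4): no

Answer: no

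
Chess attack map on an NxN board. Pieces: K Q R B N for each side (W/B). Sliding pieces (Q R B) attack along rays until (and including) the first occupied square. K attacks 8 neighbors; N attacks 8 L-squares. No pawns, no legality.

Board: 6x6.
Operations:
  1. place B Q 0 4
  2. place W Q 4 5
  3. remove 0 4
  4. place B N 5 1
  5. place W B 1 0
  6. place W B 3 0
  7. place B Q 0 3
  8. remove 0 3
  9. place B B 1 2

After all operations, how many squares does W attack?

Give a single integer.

Op 1: place BQ@(0,4)
Op 2: place WQ@(4,5)
Op 3: remove (0,4)
Op 4: place BN@(5,1)
Op 5: place WB@(1,0)
Op 6: place WB@(3,0)
Op 7: place BQ@(0,3)
Op 8: remove (0,3)
Op 9: place BB@(1,2)
Per-piece attacks for W:
  WB@(1,0): attacks (2,1) (3,2) (4,3) (5,4) (0,1)
  WB@(3,0): attacks (4,1) (5,2) (2,1) (1,2) [ray(-1,1) blocked at (1,2)]
  WQ@(4,5): attacks (4,4) (4,3) (4,2) (4,1) (4,0) (5,5) (3,5) (2,5) (1,5) (0,5) (5,4) (3,4) (2,3) (1,2) [ray(-1,-1) blocked at (1,2)]
Union (18 distinct): (0,1) (0,5) (1,2) (1,5) (2,1) (2,3) (2,5) (3,2) (3,4) (3,5) (4,0) (4,1) (4,2) (4,3) (4,4) (5,2) (5,4) (5,5)

Answer: 18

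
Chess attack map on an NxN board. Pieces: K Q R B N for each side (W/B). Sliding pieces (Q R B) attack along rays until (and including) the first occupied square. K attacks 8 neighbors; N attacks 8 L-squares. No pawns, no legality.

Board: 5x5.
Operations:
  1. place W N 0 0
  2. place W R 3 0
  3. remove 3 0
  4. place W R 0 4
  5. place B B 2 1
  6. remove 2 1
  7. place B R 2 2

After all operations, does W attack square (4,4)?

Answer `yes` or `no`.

Op 1: place WN@(0,0)
Op 2: place WR@(3,0)
Op 3: remove (3,0)
Op 4: place WR@(0,4)
Op 5: place BB@(2,1)
Op 6: remove (2,1)
Op 7: place BR@(2,2)
Per-piece attacks for W:
  WN@(0,0): attacks (1,2) (2,1)
  WR@(0,4): attacks (0,3) (0,2) (0,1) (0,0) (1,4) (2,4) (3,4) (4,4) [ray(0,-1) blocked at (0,0)]
W attacks (4,4): yes

Answer: yes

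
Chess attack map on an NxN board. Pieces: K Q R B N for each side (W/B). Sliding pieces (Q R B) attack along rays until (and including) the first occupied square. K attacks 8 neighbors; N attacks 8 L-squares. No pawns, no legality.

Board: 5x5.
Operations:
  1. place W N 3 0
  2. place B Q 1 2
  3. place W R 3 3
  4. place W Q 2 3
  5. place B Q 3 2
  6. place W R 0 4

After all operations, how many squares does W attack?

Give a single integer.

Answer: 19

Derivation:
Op 1: place WN@(3,0)
Op 2: place BQ@(1,2)
Op 3: place WR@(3,3)
Op 4: place WQ@(2,3)
Op 5: place BQ@(3,2)
Op 6: place WR@(0,4)
Per-piece attacks for W:
  WR@(0,4): attacks (0,3) (0,2) (0,1) (0,0) (1,4) (2,4) (3,4) (4,4)
  WQ@(2,3): attacks (2,4) (2,2) (2,1) (2,0) (3,3) (1,3) (0,3) (3,4) (3,2) (1,4) (1,2) [ray(1,0) blocked at (3,3); ray(1,-1) blocked at (3,2); ray(-1,-1) blocked at (1,2)]
  WN@(3,0): attacks (4,2) (2,2) (1,1)
  WR@(3,3): attacks (3,4) (3,2) (4,3) (2,3) [ray(0,-1) blocked at (3,2); ray(-1,0) blocked at (2,3)]
Union (19 distinct): (0,0) (0,1) (0,2) (0,3) (1,1) (1,2) (1,3) (1,4) (2,0) (2,1) (2,2) (2,3) (2,4) (3,2) (3,3) (3,4) (4,2) (4,3) (4,4)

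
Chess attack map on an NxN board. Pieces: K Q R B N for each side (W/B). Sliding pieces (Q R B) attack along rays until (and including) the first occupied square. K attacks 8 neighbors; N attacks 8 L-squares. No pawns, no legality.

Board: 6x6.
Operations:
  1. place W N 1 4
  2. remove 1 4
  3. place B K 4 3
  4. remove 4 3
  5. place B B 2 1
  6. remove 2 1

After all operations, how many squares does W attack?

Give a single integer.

Op 1: place WN@(1,4)
Op 2: remove (1,4)
Op 3: place BK@(4,3)
Op 4: remove (4,3)
Op 5: place BB@(2,1)
Op 6: remove (2,1)
Per-piece attacks for W:
Union (0 distinct): (none)

Answer: 0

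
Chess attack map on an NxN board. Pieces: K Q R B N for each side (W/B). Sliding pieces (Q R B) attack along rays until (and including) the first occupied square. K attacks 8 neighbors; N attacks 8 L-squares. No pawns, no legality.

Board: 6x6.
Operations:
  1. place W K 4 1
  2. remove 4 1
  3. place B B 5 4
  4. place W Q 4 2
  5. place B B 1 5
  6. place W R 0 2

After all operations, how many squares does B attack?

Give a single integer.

Answer: 9

Derivation:
Op 1: place WK@(4,1)
Op 2: remove (4,1)
Op 3: place BB@(5,4)
Op 4: place WQ@(4,2)
Op 5: place BB@(1,5)
Op 6: place WR@(0,2)
Per-piece attacks for B:
  BB@(1,5): attacks (2,4) (3,3) (4,2) (0,4) [ray(1,-1) blocked at (4,2)]
  BB@(5,4): attacks (4,5) (4,3) (3,2) (2,1) (1,0)
Union (9 distinct): (0,4) (1,0) (2,1) (2,4) (3,2) (3,3) (4,2) (4,3) (4,5)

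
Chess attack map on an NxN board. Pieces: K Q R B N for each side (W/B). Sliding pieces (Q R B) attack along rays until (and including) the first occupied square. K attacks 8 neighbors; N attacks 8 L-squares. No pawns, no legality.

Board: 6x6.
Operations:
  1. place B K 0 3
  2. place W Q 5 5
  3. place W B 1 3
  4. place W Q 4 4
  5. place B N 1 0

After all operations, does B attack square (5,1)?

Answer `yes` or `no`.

Op 1: place BK@(0,3)
Op 2: place WQ@(5,5)
Op 3: place WB@(1,3)
Op 4: place WQ@(4,4)
Op 5: place BN@(1,0)
Per-piece attacks for B:
  BK@(0,3): attacks (0,4) (0,2) (1,3) (1,4) (1,2)
  BN@(1,0): attacks (2,2) (3,1) (0,2)
B attacks (5,1): no

Answer: no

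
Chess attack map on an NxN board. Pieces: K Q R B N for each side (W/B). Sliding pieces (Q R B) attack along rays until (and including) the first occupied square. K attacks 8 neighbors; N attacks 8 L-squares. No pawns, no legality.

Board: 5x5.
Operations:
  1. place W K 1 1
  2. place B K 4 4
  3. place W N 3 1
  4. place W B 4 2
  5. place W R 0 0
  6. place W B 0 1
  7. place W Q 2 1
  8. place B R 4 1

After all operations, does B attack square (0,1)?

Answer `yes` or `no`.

Op 1: place WK@(1,1)
Op 2: place BK@(4,4)
Op 3: place WN@(3,1)
Op 4: place WB@(4,2)
Op 5: place WR@(0,0)
Op 6: place WB@(0,1)
Op 7: place WQ@(2,1)
Op 8: place BR@(4,1)
Per-piece attacks for B:
  BR@(4,1): attacks (4,2) (4,0) (3,1) [ray(0,1) blocked at (4,2); ray(-1,0) blocked at (3,1)]
  BK@(4,4): attacks (4,3) (3,4) (3,3)
B attacks (0,1): no

Answer: no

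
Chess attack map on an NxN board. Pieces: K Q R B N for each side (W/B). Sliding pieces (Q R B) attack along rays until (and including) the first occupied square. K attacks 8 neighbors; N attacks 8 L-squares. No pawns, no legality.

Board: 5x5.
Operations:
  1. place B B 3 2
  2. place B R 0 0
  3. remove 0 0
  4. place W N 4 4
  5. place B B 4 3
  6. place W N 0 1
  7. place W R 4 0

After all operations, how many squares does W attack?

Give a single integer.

Answer: 11

Derivation:
Op 1: place BB@(3,2)
Op 2: place BR@(0,0)
Op 3: remove (0,0)
Op 4: place WN@(4,4)
Op 5: place BB@(4,3)
Op 6: place WN@(0,1)
Op 7: place WR@(4,0)
Per-piece attacks for W:
  WN@(0,1): attacks (1,3) (2,2) (2,0)
  WR@(4,0): attacks (4,1) (4,2) (4,3) (3,0) (2,0) (1,0) (0,0) [ray(0,1) blocked at (4,3)]
  WN@(4,4): attacks (3,2) (2,3)
Union (11 distinct): (0,0) (1,0) (1,3) (2,0) (2,2) (2,3) (3,0) (3,2) (4,1) (4,2) (4,3)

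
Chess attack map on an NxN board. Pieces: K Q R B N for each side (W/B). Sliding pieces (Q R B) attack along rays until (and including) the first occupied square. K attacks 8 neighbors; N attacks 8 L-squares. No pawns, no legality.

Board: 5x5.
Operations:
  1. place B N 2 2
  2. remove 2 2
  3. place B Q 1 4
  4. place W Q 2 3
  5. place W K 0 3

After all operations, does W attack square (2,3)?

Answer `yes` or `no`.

Answer: no

Derivation:
Op 1: place BN@(2,2)
Op 2: remove (2,2)
Op 3: place BQ@(1,4)
Op 4: place WQ@(2,3)
Op 5: place WK@(0,3)
Per-piece attacks for W:
  WK@(0,3): attacks (0,4) (0,2) (1,3) (1,4) (1,2)
  WQ@(2,3): attacks (2,4) (2,2) (2,1) (2,0) (3,3) (4,3) (1,3) (0,3) (3,4) (3,2) (4,1) (1,4) (1,2) (0,1) [ray(-1,0) blocked at (0,3); ray(-1,1) blocked at (1,4)]
W attacks (2,3): no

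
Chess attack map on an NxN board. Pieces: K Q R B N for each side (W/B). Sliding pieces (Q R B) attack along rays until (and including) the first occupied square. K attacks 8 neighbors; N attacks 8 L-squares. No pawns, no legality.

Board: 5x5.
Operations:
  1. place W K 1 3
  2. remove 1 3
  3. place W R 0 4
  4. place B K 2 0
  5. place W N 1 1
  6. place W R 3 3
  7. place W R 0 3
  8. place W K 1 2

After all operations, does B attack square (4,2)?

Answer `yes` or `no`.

Answer: no

Derivation:
Op 1: place WK@(1,3)
Op 2: remove (1,3)
Op 3: place WR@(0,4)
Op 4: place BK@(2,0)
Op 5: place WN@(1,1)
Op 6: place WR@(3,3)
Op 7: place WR@(0,3)
Op 8: place WK@(1,2)
Per-piece attacks for B:
  BK@(2,0): attacks (2,1) (3,0) (1,0) (3,1) (1,1)
B attacks (4,2): no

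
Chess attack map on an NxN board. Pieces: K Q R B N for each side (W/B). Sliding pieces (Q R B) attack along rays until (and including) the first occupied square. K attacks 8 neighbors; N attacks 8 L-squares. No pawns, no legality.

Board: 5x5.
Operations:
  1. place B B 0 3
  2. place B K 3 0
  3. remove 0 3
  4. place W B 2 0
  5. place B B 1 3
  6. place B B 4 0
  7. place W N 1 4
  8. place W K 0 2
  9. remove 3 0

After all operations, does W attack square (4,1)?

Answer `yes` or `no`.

Op 1: place BB@(0,3)
Op 2: place BK@(3,0)
Op 3: remove (0,3)
Op 4: place WB@(2,0)
Op 5: place BB@(1,3)
Op 6: place BB@(4,0)
Op 7: place WN@(1,4)
Op 8: place WK@(0,2)
Op 9: remove (3,0)
Per-piece attacks for W:
  WK@(0,2): attacks (0,3) (0,1) (1,2) (1,3) (1,1)
  WN@(1,4): attacks (2,2) (3,3) (0,2)
  WB@(2,0): attacks (3,1) (4,2) (1,1) (0,2) [ray(-1,1) blocked at (0,2)]
W attacks (4,1): no

Answer: no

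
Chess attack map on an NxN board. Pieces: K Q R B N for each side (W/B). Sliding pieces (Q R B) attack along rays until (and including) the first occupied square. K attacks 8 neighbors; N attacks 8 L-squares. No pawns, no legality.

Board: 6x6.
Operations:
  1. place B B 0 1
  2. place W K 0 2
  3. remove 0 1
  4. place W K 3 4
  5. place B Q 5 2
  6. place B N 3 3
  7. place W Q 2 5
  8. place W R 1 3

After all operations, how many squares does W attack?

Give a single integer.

Answer: 22

Derivation:
Op 1: place BB@(0,1)
Op 2: place WK@(0,2)
Op 3: remove (0,1)
Op 4: place WK@(3,4)
Op 5: place BQ@(5,2)
Op 6: place BN@(3,3)
Op 7: place WQ@(2,5)
Op 8: place WR@(1,3)
Per-piece attacks for W:
  WK@(0,2): attacks (0,3) (0,1) (1,2) (1,3) (1,1)
  WR@(1,3): attacks (1,4) (1,5) (1,2) (1,1) (1,0) (2,3) (3,3) (0,3) [ray(1,0) blocked at (3,3)]
  WQ@(2,5): attacks (2,4) (2,3) (2,2) (2,1) (2,0) (3,5) (4,5) (5,5) (1,5) (0,5) (3,4) (1,4) (0,3) [ray(1,-1) blocked at (3,4)]
  WK@(3,4): attacks (3,5) (3,3) (4,4) (2,4) (4,5) (4,3) (2,5) (2,3)
Union (22 distinct): (0,1) (0,3) (0,5) (1,0) (1,1) (1,2) (1,3) (1,4) (1,5) (2,0) (2,1) (2,2) (2,3) (2,4) (2,5) (3,3) (3,4) (3,5) (4,3) (4,4) (4,5) (5,5)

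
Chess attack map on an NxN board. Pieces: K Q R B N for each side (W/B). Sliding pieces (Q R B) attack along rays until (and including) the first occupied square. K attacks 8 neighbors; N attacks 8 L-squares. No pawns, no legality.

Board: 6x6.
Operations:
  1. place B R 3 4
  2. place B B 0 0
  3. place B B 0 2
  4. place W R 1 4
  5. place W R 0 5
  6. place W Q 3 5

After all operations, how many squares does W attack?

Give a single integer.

Answer: 17

Derivation:
Op 1: place BR@(3,4)
Op 2: place BB@(0,0)
Op 3: place BB@(0,2)
Op 4: place WR@(1,4)
Op 5: place WR@(0,5)
Op 6: place WQ@(3,5)
Per-piece attacks for W:
  WR@(0,5): attacks (0,4) (0,3) (0,2) (1,5) (2,5) (3,5) [ray(0,-1) blocked at (0,2); ray(1,0) blocked at (3,5)]
  WR@(1,4): attacks (1,5) (1,3) (1,2) (1,1) (1,0) (2,4) (3,4) (0,4) [ray(1,0) blocked at (3,4)]
  WQ@(3,5): attacks (3,4) (4,5) (5,5) (2,5) (1,5) (0,5) (4,4) (5,3) (2,4) (1,3) (0,2) [ray(0,-1) blocked at (3,4); ray(-1,0) blocked at (0,5); ray(-1,-1) blocked at (0,2)]
Union (17 distinct): (0,2) (0,3) (0,4) (0,5) (1,0) (1,1) (1,2) (1,3) (1,5) (2,4) (2,5) (3,4) (3,5) (4,4) (4,5) (5,3) (5,5)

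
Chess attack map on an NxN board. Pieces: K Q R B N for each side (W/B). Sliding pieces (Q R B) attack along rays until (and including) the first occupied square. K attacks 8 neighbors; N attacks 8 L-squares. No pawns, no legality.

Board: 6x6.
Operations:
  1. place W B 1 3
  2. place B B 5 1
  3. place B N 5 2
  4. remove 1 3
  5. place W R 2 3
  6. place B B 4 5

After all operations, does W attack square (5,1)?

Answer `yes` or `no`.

Answer: no

Derivation:
Op 1: place WB@(1,3)
Op 2: place BB@(5,1)
Op 3: place BN@(5,2)
Op 4: remove (1,3)
Op 5: place WR@(2,3)
Op 6: place BB@(4,5)
Per-piece attacks for W:
  WR@(2,3): attacks (2,4) (2,5) (2,2) (2,1) (2,0) (3,3) (4,3) (5,3) (1,3) (0,3)
W attacks (5,1): no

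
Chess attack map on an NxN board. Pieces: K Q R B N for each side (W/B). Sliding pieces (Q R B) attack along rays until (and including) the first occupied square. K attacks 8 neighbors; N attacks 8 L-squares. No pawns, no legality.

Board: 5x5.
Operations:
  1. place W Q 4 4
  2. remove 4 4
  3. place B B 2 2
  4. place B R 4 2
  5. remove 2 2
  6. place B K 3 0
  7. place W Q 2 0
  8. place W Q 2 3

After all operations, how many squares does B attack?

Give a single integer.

Op 1: place WQ@(4,4)
Op 2: remove (4,4)
Op 3: place BB@(2,2)
Op 4: place BR@(4,2)
Op 5: remove (2,2)
Op 6: place BK@(3,0)
Op 7: place WQ@(2,0)
Op 8: place WQ@(2,3)
Per-piece attacks for B:
  BK@(3,0): attacks (3,1) (4,0) (2,0) (4,1) (2,1)
  BR@(4,2): attacks (4,3) (4,4) (4,1) (4,0) (3,2) (2,2) (1,2) (0,2)
Union (11 distinct): (0,2) (1,2) (2,0) (2,1) (2,2) (3,1) (3,2) (4,0) (4,1) (4,3) (4,4)

Answer: 11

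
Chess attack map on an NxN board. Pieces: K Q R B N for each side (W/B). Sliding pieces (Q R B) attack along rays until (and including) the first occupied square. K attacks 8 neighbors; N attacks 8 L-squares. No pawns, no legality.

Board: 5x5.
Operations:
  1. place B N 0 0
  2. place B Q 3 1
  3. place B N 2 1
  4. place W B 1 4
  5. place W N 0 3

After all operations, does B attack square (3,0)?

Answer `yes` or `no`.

Answer: yes

Derivation:
Op 1: place BN@(0,0)
Op 2: place BQ@(3,1)
Op 3: place BN@(2,1)
Op 4: place WB@(1,4)
Op 5: place WN@(0,3)
Per-piece attacks for B:
  BN@(0,0): attacks (1,2) (2,1)
  BN@(2,1): attacks (3,3) (4,2) (1,3) (0,2) (4,0) (0,0)
  BQ@(3,1): attacks (3,2) (3,3) (3,4) (3,0) (4,1) (2,1) (4,2) (4,0) (2,2) (1,3) (0,4) (2,0) [ray(-1,0) blocked at (2,1)]
B attacks (3,0): yes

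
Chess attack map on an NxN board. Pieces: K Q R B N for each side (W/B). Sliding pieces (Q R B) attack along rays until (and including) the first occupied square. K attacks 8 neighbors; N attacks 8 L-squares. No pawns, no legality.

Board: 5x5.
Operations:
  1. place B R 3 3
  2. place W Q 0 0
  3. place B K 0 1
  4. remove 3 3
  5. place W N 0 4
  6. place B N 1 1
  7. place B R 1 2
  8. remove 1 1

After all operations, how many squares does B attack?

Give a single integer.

Op 1: place BR@(3,3)
Op 2: place WQ@(0,0)
Op 3: place BK@(0,1)
Op 4: remove (3,3)
Op 5: place WN@(0,4)
Op 6: place BN@(1,1)
Op 7: place BR@(1,2)
Op 8: remove (1,1)
Per-piece attacks for B:
  BK@(0,1): attacks (0,2) (0,0) (1,1) (1,2) (1,0)
  BR@(1,2): attacks (1,3) (1,4) (1,1) (1,0) (2,2) (3,2) (4,2) (0,2)
Union (10 distinct): (0,0) (0,2) (1,0) (1,1) (1,2) (1,3) (1,4) (2,2) (3,2) (4,2)

Answer: 10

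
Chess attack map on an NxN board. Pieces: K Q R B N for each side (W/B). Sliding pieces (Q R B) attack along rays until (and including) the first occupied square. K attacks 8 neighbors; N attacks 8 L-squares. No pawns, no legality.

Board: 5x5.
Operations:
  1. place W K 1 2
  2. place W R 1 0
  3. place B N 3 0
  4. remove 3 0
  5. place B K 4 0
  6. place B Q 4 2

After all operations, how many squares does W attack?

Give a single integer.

Op 1: place WK@(1,2)
Op 2: place WR@(1,0)
Op 3: place BN@(3,0)
Op 4: remove (3,0)
Op 5: place BK@(4,0)
Op 6: place BQ@(4,2)
Per-piece attacks for W:
  WR@(1,0): attacks (1,1) (1,2) (2,0) (3,0) (4,0) (0,0) [ray(0,1) blocked at (1,2); ray(1,0) blocked at (4,0)]
  WK@(1,2): attacks (1,3) (1,1) (2,2) (0,2) (2,3) (2,1) (0,3) (0,1)
Union (13 distinct): (0,0) (0,1) (0,2) (0,3) (1,1) (1,2) (1,3) (2,0) (2,1) (2,2) (2,3) (3,0) (4,0)

Answer: 13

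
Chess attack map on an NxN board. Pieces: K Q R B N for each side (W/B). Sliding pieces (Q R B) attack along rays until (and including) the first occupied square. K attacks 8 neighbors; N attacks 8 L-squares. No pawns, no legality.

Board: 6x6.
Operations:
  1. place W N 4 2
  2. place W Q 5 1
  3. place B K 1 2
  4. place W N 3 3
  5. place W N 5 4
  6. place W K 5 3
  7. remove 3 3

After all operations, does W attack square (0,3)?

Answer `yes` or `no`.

Answer: no

Derivation:
Op 1: place WN@(4,2)
Op 2: place WQ@(5,1)
Op 3: place BK@(1,2)
Op 4: place WN@(3,3)
Op 5: place WN@(5,4)
Op 6: place WK@(5,3)
Op 7: remove (3,3)
Per-piece attacks for W:
  WN@(4,2): attacks (5,4) (3,4) (2,3) (5,0) (3,0) (2,1)
  WQ@(5,1): attacks (5,2) (5,3) (5,0) (4,1) (3,1) (2,1) (1,1) (0,1) (4,2) (4,0) [ray(0,1) blocked at (5,3); ray(-1,1) blocked at (4,2)]
  WK@(5,3): attacks (5,4) (5,2) (4,3) (4,4) (4,2)
  WN@(5,4): attacks (3,5) (4,2) (3,3)
W attacks (0,3): no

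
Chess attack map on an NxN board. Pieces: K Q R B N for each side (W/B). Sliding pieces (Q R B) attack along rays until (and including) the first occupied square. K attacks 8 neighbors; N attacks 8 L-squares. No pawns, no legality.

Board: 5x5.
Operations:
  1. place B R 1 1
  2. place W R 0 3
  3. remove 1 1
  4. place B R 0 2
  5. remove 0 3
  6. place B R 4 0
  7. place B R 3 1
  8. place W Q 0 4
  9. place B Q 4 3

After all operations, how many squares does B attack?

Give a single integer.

Answer: 21

Derivation:
Op 1: place BR@(1,1)
Op 2: place WR@(0,3)
Op 3: remove (1,1)
Op 4: place BR@(0,2)
Op 5: remove (0,3)
Op 6: place BR@(4,0)
Op 7: place BR@(3,1)
Op 8: place WQ@(0,4)
Op 9: place BQ@(4,3)
Per-piece attacks for B:
  BR@(0,2): attacks (0,3) (0,4) (0,1) (0,0) (1,2) (2,2) (3,2) (4,2) [ray(0,1) blocked at (0,4)]
  BR@(3,1): attacks (3,2) (3,3) (3,4) (3,0) (4,1) (2,1) (1,1) (0,1)
  BR@(4,0): attacks (4,1) (4,2) (4,3) (3,0) (2,0) (1,0) (0,0) [ray(0,1) blocked at (4,3)]
  BQ@(4,3): attacks (4,4) (4,2) (4,1) (4,0) (3,3) (2,3) (1,3) (0,3) (3,4) (3,2) (2,1) (1,0) [ray(0,-1) blocked at (4,0)]
Union (21 distinct): (0,0) (0,1) (0,3) (0,4) (1,0) (1,1) (1,2) (1,3) (2,0) (2,1) (2,2) (2,3) (3,0) (3,2) (3,3) (3,4) (4,0) (4,1) (4,2) (4,3) (4,4)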